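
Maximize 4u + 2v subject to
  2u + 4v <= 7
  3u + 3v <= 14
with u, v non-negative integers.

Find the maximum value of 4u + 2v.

12

(u,v)=(3,0) is feasible, giving 12.
(u,v)=(2,0) is feasible, giving 8.
No feasible integer point exceeds 12.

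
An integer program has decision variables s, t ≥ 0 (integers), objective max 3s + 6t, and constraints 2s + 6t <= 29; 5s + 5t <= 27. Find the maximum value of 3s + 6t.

The continuous relaxation peaks at (0.85, 4.55) with value 29.85; rounding to a feasible lattice point costs some objective.
(s,t)=(1,4): 2·1+6·4=26≤29, 5·1+5·4=25≤27, objective 27.
(s,t)=(0,4): 2·0+6·4=24≤29, 5·0+5·4=20≤27, objective 24.
No feasible integer point exceeds 27.

27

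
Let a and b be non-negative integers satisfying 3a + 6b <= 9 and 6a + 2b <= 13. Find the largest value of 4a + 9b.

The continuous relaxation peaks at (0, 1.5) with value 13.50; rounding to a feasible lattice point costs some objective.
(a,b)=(1,1) is feasible, giving 13.
(a,b)=(0,1) is feasible, giving 9.
(a,b)=(2,0) is feasible, giving 8.
Maximum is 13 at (a,b)=(1,1).

13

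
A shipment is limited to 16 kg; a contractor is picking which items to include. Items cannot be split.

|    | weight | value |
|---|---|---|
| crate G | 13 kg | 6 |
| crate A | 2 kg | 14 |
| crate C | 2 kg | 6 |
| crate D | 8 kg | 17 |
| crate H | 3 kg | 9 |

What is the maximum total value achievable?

46

Allowing fractional choices, the relaxed optimum would be about 46.5, but items are indivisible.
crate A + crate D + crate H: weight 2 + 8 + 3 = 13 ≤ 16, value 14 + 17 + 9 = 40.
crate A + crate C + crate D + crate H: weight 2 + 2 + 8 + 3 = 15 ≤ 16, value 14 + 6 + 17 + 9 = 46.
Best is crate A, crate C, crate D, and crate H with total value 46.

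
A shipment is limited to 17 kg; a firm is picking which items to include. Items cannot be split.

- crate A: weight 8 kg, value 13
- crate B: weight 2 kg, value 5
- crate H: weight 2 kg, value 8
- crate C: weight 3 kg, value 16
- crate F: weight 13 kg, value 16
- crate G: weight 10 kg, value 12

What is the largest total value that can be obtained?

This is an integer program with binary decision variables.
crate B + crate H + crate C + crate G: weight 2 + 2 + 3 + 10 = 17 ≤ 17, value 5 + 8 + 16 + 12 = 41.
crate A + crate B + crate H + crate C: weight 8 + 2 + 2 + 3 = 15 ≤ 17, value 13 + 5 + 8 + 16 = 42.
crate A + crate H + crate C: weight 8 + 2 + 3 = 13 ≤ 17, value 13 + 8 + 16 = 37.
Best is crate A, crate B, crate H, and crate C with total value 42.

42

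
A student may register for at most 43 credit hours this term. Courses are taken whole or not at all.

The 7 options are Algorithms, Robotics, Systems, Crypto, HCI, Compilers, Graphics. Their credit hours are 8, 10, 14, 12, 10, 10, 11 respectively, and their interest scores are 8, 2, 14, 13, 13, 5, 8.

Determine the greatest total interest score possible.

43

Treat it as a binary knapsack problem.
Take Algorithms, Systems, HCI, and Graphics: credit hours 8 + 14 + 10 + 11 = 43 ≤ 43, interest score 8 + 14 + 13 + 8 = 43.
No other feasible combination does better.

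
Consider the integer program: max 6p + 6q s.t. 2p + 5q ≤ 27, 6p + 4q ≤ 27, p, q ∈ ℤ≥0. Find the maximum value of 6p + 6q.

36

(p,q)=(1,5) is feasible, giving 36.
(p,q)=(1,4) is feasible, giving 30.
(p,q)=(2,3) is feasible, giving 30.
No feasible integer point exceeds 36.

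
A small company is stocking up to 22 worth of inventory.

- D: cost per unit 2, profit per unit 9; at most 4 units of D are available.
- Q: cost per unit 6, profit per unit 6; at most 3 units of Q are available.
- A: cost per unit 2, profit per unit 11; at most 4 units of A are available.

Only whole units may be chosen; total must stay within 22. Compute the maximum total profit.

86

4×D, 1×Q, and 4×A: cost 22 ≤ 22, profit 4·9 + 1·6 + 4·11 = 86.
4×D and 4×A: cost 16 ≤ 22, profit 4·9 + 4·11 = 80.
Best is 86.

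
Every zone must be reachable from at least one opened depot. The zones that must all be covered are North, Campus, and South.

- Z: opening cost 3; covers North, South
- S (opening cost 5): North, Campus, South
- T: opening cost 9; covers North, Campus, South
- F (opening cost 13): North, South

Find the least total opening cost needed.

This is an integer covering problem.
S alone covers North, Campus, South — every zone.
Total opening cost: 5.

5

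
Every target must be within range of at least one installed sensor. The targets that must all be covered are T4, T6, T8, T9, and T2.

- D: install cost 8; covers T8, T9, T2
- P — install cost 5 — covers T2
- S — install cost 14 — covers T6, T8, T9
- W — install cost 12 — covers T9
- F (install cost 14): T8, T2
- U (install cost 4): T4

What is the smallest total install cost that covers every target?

23

The greedy cost-per-new-target heuristic would pick D, U, and S for 26, but a cheaper cover exists.
Choose P, S, and U: together they cover T4, T6, T8, T9, T2 — every target.
Total install cost: 5 + 14 + 4 = 23.
No cover costs less than 23.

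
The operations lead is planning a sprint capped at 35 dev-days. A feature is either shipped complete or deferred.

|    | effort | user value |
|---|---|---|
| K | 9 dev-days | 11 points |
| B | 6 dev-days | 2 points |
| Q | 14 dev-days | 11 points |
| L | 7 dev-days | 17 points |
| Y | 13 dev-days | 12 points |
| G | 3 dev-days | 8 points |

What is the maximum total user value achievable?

48

Allowing fractional choices, the relaxed optimum would be about 50.4, but features are indivisible.
K + L + Y + G: effort 9 + 7 + 13 + 3 = 32 ≤ 35, user value 11 + 17 + 12 + 8 = 48.
K + B + L + Y: effort 9 + 6 + 7 + 13 = 35 ≤ 35, user value 11 + 2 + 17 + 12 = 42.
K + Q + L + G: effort 9 + 14 + 7 + 3 = 33 ≤ 35, user value 11 + 11 + 17 + 8 = 47.
Best is K, L, Y, and G with total user value 48.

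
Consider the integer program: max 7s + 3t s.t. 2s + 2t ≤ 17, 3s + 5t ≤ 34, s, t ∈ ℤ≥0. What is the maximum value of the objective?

56

(s,t)=(8,0): 2·8+2·0=16≤17, 3·8+5·0=24≤34, objective 56.
(s,t)=(7,1): 2·7+2·1=16≤17, 3·7+5·1=26≤34, objective 52.
(s,t)=(7,0): 2·7+2·0=14≤17, 3·7+5·0=21≤34, objective 49.
The best lattice point is (8,0), giving 56.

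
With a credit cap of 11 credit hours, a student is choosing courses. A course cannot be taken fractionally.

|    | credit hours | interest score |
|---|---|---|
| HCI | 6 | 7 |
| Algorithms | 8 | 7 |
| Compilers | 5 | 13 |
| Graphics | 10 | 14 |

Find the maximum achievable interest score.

20

This is an integer program with binary decision variables.
Allowing fractional choices, the relaxed optimum would be about 21.4, but courses are indivisible.
HCI + Compilers: credit hours 6 + 5 = 11 ≤ 11, interest score 7 + 13 = 20.
Compilers: credit hours 5 ≤ 11, interest score 13.
Graphics: credit hours 10 ≤ 11, interest score 14.
Best is HCI and Compilers with total interest score 20.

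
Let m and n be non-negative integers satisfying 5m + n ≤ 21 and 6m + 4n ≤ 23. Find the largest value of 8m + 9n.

(m,n)=(0,5): 5·0+1·5=5≤21, 6·0+4·5=20≤23, objective 45.
(m,n)=(1,4): 5·1+1·4=9≤21, 6·1+4·4=22≤23, objective 44.
The best lattice point is (0,5), giving 45.

45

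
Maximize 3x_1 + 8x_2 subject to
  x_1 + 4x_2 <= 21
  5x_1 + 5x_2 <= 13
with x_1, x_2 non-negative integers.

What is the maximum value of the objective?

16

(x_1,x_2)=(0,2): 1·0+4·2=8≤21, 5·0+5·2=10≤13, objective 16.
(x_1,x_2)=(1,1): 1·1+4·1=5≤21, 5·1+5·1=10≤13, objective 11.
(x_1,x_2)=(0,1): 1·0+4·1=4≤21, 5·0+5·1=5≤13, objective 8.
The best lattice point is (0,2), giving 16.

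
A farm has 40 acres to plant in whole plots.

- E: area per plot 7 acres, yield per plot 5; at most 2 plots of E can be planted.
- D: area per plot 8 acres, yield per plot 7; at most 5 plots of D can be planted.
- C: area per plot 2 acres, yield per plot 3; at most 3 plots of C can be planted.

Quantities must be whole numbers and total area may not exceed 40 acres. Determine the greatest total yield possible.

This is a bounded integer knapsack.
5×D: area 40 ≤ 40, yield 5·7 = 35.
4×D and 3×C: area 38 ≤ 40, yield 4·7 + 3·3 = 37.
Best is 37.

37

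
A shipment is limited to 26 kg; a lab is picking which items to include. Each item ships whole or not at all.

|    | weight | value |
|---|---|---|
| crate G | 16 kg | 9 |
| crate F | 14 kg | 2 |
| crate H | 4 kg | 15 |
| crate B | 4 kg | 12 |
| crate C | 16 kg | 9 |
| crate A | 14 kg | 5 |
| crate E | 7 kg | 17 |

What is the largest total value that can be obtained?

44

Allowing fractional choices, the relaxed optimum would be about 50.2, but items are indivisible.
crate H + crate B + crate E: weight 4 + 4 + 7 = 15 ≤ 26, value 15 + 12 + 17 = 44.
crate H + crate A + crate E: weight 4 + 14 + 7 = 25 ≤ 26, value 15 + 5 + 17 = 37.
crate G + crate H + crate B: weight 16 + 4 + 4 = 24 ≤ 26, value 9 + 15 + 12 = 36.
Best is crate H, crate B, and crate E with total value 44.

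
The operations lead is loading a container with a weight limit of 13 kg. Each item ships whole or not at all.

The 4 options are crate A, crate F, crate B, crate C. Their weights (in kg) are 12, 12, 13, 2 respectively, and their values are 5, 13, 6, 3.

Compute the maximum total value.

13

Allowing fractional choices, the relaxed optimum would be about 14.9, but items are indivisible.
crate B: weight 13 ≤ 13, value 6.
crate A: weight 12 ≤ 13, value 5.
crate F: weight 12 ≤ 13, value 13.
Best is crate F with total value 13.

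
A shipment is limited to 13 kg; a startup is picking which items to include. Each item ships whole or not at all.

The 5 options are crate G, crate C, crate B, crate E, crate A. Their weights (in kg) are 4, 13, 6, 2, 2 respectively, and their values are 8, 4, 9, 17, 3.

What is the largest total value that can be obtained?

Take crate G, crate B, and crate E: weight 4 + 6 + 2 = 12 ≤ 13, value 8 + 9 + 17 = 34.
No other feasible combination does better.

34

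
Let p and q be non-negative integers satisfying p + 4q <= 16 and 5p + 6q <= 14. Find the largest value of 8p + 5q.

16

The continuous relaxation peaks at (2.8, 0) with value 22.40; rounding to a feasible lattice point costs some objective.
(p,q)=(2,0): 1·2+4·0=2≤16, 5·2+6·0=10≤14, objective 16.
(p,q)=(1,1): 1·1+4·1=5≤16, 5·1+6·1=11≤14, objective 13.
(p,q)=(1,0): 1·1+4·0=1≤16, 5·1+6·0=5≤14, objective 8.
Maximum is 16 at (p,q)=(2,0).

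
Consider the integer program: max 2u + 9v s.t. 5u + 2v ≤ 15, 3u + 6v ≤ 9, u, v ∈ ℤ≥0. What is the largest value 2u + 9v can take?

11

(u,v)=(1,1) is feasible, giving 11.
(u,v)=(0,1) is feasible, giving 9.
The best lattice point is (1,1), giving 11.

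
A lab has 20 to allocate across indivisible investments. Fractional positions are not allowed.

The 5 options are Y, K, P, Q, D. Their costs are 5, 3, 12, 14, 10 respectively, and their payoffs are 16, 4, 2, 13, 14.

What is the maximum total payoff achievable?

This is an integer program with binary decision variables.
Take Y, K, and D: cost 5 + 3 + 10 = 18 ≤ 20, payoff 16 + 4 + 14 = 34.
No other feasible combination does better.

34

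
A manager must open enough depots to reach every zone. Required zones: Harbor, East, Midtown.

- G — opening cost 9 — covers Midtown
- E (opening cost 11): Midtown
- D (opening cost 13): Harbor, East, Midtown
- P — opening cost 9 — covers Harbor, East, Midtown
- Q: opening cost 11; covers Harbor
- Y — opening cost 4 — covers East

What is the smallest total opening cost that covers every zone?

P alone covers Harbor, East, Midtown — every zone.
Total opening cost: 9.
No cover costs less than 9.

9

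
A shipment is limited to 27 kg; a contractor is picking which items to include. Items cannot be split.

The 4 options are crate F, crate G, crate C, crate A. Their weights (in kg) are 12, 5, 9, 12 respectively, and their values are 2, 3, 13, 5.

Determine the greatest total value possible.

Take crate G, crate C, and crate A: weight 5 + 9 + 12 = 26 ≤ 27, value 3 + 13 + 5 = 21.
No other feasible combination does better.

21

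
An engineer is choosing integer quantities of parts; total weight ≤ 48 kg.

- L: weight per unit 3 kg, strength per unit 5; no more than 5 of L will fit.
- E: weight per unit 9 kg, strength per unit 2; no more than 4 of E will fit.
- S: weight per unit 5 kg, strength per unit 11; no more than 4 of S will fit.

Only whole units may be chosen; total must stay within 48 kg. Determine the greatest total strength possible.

71

5×L, 1×E, and 4×S: weight 44 ≤ 48, strength 5·5 + 1·2 + 4·11 = 71.
5×L and 4×S: weight 35 ≤ 48, strength 5·5 + 4·11 = 69.
Best is 71.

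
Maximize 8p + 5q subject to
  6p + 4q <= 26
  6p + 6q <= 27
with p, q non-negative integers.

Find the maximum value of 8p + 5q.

32

(p,q)=(4,0): 6·4+4·0=24≤26, 6·4+6·0=24≤27, objective 32.
(p,q)=(3,1): 6·3+4·1=22≤26, 6·3+6·1=24≤27, objective 29.
(p,q)=(3,0): 6·3+4·0=18≤26, 6·3+6·0=18≤27, objective 24.
The best lattice point is (4,0), giving 32.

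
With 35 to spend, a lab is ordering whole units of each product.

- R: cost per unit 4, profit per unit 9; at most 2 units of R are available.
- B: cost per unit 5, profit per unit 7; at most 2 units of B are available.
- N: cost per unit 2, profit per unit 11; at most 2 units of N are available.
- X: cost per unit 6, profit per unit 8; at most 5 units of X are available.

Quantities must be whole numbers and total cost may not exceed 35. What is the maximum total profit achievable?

This is a bounded integer knapsack.
N has the best ratio (11/2); taking only N gives at most 2×11 = 22 (stopped by the supply cap of 2).
Mixing does better — 2×R, 1×B, 2×N, and 3×X: cost 35 ≤ 35, profit 2·9 + 1·7 + 2·11 + 3·8 = 71.

71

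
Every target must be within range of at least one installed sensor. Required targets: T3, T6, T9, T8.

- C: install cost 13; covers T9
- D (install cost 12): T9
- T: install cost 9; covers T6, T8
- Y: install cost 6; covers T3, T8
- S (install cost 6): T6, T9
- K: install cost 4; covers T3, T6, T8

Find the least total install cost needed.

10

Choose S and K: together they cover T3, T6, T9, T8 — every target.
Total install cost: 6 + 4 = 10.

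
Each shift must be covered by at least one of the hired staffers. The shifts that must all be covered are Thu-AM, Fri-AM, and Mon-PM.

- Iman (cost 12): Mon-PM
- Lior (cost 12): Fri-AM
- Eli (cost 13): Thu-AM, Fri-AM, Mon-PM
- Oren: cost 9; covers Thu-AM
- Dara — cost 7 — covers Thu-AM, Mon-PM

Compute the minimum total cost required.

The greedy cost-per-new-shift heuristic would pick Dara and Lior for 19, but a cheaper cover exists.
Eli alone covers Thu-AM, Fri-AM, Mon-PM — every shift.
Total cost: 13.
No cover costs less than 13.

13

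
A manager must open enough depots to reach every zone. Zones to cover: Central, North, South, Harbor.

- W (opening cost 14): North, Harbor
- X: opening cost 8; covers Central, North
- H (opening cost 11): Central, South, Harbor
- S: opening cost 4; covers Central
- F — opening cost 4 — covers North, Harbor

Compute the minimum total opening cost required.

15

The greedy cost-per-new-zone heuristic would pick F, S, and H for 19, but a cheaper cover exists.
Choose H and F: together they cover Central, North, South, Harbor — every zone.
Total opening cost: 11 + 4 = 15.
No cover costs less than 15.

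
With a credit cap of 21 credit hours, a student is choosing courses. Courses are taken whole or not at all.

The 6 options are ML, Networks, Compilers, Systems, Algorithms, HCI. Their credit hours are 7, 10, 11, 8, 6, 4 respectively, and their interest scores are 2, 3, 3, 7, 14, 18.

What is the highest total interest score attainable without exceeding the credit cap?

Allowing fractional choices, the relaxed optimum would be about 39.9, but courses are indivisible.
Compilers + Algorithms + HCI: credit hours 11 + 6 + 4 = 21 ≤ 21, interest score 3 + 14 + 18 = 35.
Systems + Algorithms + HCI: credit hours 8 + 6 + 4 = 18 ≤ 21, interest score 7 + 14 + 18 = 39.
Networks + Algorithms + HCI: credit hours 10 + 6 + 4 = 20 ≤ 21, interest score 3 + 14 + 18 = 35.
Best is Systems, Algorithms, and HCI with total interest score 39.

39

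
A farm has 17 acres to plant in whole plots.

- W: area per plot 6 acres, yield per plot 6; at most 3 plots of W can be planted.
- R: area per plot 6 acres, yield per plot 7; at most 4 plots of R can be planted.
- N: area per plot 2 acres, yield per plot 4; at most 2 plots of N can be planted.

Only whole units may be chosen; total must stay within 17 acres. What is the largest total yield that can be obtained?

22

2×R and 2×N: area 16 ≤ 17, yield 2·7 + 2·4 = 22.
1×W, 1×R, and 2×N: area 16 ≤ 17, yield 1·6 + 1·7 + 2·4 = 21.
Best is 22.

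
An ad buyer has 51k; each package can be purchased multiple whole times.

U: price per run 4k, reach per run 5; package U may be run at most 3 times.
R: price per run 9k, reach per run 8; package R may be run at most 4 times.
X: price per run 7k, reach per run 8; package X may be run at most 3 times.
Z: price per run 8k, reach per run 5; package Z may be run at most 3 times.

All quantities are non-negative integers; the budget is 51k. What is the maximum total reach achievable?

U has the best ratio (5/4); taking only U gives at most 3×5 = 15 (stopped by the supply cap of 3).
Mixing does better — 3×U, 2×R, and 3×X: price 51 ≤ 51, reach 3·5 + 2·8 + 3·8 = 55.

55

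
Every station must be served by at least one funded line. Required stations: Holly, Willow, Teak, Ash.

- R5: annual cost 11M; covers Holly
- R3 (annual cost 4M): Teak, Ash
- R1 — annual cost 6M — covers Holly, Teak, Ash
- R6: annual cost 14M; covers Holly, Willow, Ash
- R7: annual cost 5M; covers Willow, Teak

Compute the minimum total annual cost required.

11

The greedy cost-per-new-station heuristic would pick R3, R7, and R1 for 15, but a cheaper cover exists.
Choose R1 and R7: together they cover Holly, Willow, Teak, Ash — every station.
Total annual cost: 6 + 5 = 11.
No cover costs less than 11.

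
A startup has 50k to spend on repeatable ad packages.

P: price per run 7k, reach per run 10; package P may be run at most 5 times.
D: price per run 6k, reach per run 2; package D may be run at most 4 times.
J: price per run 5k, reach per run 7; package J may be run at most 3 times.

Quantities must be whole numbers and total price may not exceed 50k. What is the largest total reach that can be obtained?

5×P and 2×J: price 45 ≤ 50, reach 5·10 + 2·7 = 64.
5×P and 3×J: price 50 ≤ 50, reach 5·10 + 3·7 = 71.
Best is 71.

71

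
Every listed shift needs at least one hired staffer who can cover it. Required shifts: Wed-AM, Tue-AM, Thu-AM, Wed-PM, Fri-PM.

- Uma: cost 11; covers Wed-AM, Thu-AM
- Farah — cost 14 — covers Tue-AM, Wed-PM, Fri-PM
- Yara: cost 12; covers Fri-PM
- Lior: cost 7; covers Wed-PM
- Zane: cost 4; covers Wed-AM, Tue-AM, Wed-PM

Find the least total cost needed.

25

This is a weighted set-cover instance.
The greedy cost-per-new-shift heuristic would pick Zane, Uma, and Yara for 27, but a cheaper cover exists.
Choose Uma and Farah: together they cover Wed-AM, Tue-AM, Thu-AM, Wed-PM, Fri-PM — every shift.
Total cost: 11 + 14 = 25.
No cover costs less than 25.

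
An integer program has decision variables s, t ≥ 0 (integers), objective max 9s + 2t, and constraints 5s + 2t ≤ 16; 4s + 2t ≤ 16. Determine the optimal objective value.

27

(s,t)=(3,0): 5·3+2·0=15≤16, 4·3+2·0=12≤16, objective 27.
(s,t)=(2,1): 5·2+2·1=12≤16, 4·2+2·1=10≤16, objective 20.
(s,t)=(2,0): 5·2+2·0=10≤16, 4·2+2·0=8≤16, objective 18.
Maximum is 27 at (s,t)=(3,0).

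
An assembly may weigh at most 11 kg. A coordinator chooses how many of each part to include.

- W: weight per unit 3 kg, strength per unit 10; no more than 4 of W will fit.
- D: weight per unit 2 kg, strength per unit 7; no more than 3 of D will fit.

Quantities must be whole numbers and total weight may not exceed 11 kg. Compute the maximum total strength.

37

This is a bounded integer knapsack.
D has the best ratio (7/2); taking only D gives at most 3×7 = 21 (stopped by the supply cap of 3).
Mixing does better — 3×W and 1×D: weight 11 ≤ 11, strength 3·10 + 1·7 = 37.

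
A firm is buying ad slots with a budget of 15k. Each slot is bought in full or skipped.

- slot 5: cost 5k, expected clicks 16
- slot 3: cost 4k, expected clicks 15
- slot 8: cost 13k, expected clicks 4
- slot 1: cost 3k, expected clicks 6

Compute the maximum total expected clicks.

37

This is a 0-1 knapsack instance.
slot 5 + slot 1: cost 5 + 3 = 8 ≤ 15, expected clicks 16 + 6 = 22.
slot 5 + slot 3 + slot 1: cost 5 + 4 + 3 = 12 ≤ 15, expected clicks 16 + 15 + 6 = 37.
slot 5 + slot 3: cost 5 + 4 = 9 ≤ 15, expected clicks 16 + 15 = 31.
Best is slot 5, slot 3, and slot 1 with total expected clicks 37.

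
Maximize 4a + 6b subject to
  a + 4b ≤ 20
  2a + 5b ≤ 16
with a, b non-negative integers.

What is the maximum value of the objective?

32

(a,b)=(8,0): 1·8+4·0=8≤20, 2·8+5·0=16≤16, objective 32.
(a,b)=(7,0): 1·7+4·0=7≤20, 2·7+5·0=14≤16, objective 28.
Maximum is 32 at (a,b)=(8,0).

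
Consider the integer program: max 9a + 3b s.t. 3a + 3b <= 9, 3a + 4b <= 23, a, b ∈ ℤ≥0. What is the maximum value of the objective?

(a,b)=(3,0): 3·3+3·0=9≤9, 3·3+4·0=9≤23, objective 27.
(a,b)=(2,1): 3·2+3·1=9≤9, 3·2+4·1=10≤23, objective 21.
(a,b)=(2,0): 3·2+3·0=6≤9, 3·2+4·0=6≤23, objective 18.
Maximum is 27 at (a,b)=(3,0).

27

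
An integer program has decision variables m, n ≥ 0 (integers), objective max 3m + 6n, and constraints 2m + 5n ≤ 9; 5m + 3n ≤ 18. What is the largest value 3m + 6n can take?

Relaxing integrality, the LP optimum is 12.79 at (m,n) = (3.32, 0.474), which is not an integer point.
(m,n)=(2,1) is feasible, giving 12.
(m,n)=(1,1) is feasible, giving 9.
(m,n)=(3,0) is feasible, giving 9.
(m,n)=(2,0) is feasible, giving 6.
The best lattice point is (2,1), giving 12.

12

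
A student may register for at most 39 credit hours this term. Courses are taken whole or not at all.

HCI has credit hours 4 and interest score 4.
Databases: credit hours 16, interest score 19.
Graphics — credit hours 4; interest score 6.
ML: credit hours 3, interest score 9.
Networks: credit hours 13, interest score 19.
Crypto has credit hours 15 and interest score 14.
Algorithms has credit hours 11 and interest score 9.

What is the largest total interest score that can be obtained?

53

HCI + Graphics + ML + Networks + Crypto: credit hours 4 + 4 + 3 + 13 + 15 = 39 ≤ 39, interest score 4 + 6 + 9 + 19 + 14 = 52.
Databases + Graphics + ML + Networks: credit hours 16 + 4 + 3 + 13 = 36 ≤ 39, interest score 19 + 6 + 9 + 19 = 53.
HCI + Databases + ML + Networks: credit hours 4 + 16 + 3 + 13 = 36 ≤ 39, interest score 4 + 19 + 9 + 19 = 51.
Best is Databases, Graphics, ML, and Networks with total interest score 53.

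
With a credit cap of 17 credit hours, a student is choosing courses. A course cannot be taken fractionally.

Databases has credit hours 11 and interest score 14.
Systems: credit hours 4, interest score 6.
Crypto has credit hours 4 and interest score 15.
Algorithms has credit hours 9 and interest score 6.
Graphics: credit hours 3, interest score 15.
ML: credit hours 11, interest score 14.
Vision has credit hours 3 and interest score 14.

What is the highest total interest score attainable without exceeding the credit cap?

50

This is a 0-1 knapsack instance.
Allowing fractional choices, the relaxed optimum would be about 53.8, but courses are indivisible.
Databases + Graphics + Vision: credit hours 11 + 3 + 3 = 17 ≤ 17, interest score 14 + 15 + 14 = 43.
Systems + Crypto + Graphics + Vision: credit hours 4 + 4 + 3 + 3 = 14 ≤ 17, interest score 6 + 15 + 15 + 14 = 50.
Crypto + Graphics + Vision: credit hours 4 + 3 + 3 = 10 ≤ 17, interest score 15 + 15 + 14 = 44.
Best is Systems, Crypto, Graphics, and Vision with total interest score 50.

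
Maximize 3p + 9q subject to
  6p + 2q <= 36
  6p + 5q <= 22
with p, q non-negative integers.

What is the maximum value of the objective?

Relaxing integrality, the LP optimum is 39.60 at (p,q) = (0, 4.4), which is not an integer point.
(p,q)=(0,4) is feasible, giving 36.
(p,q)=(1,3) is feasible, giving 30.
(p,q)=(0,3) is feasible, giving 27.
The best lattice point is (0,4), giving 36.

36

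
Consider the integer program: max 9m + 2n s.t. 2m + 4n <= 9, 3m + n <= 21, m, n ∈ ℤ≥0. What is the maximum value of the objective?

(m,n)=(4,0) is feasible, giving 36.
(m,n)=(3,0) is feasible, giving 27.
The best lattice point is (4,0), giving 36.

36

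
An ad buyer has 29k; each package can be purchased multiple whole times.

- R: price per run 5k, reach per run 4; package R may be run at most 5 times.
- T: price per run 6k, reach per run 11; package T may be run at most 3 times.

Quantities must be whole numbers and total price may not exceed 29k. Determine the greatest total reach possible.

T has the best ratio (11/6); taking only T gives at most 3×11 = 33 (stopped by the supply cap of 3).
Mixing does better — 2×R and 3×T: price 28 ≤ 29, reach 2·4 + 3·11 = 41.

41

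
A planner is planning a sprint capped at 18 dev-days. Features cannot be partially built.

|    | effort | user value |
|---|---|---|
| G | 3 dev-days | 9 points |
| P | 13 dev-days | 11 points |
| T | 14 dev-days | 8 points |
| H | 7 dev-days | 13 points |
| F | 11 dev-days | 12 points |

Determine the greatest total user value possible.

25

Allowing fractional choices, the relaxed optimum would be about 30.7, but features are indivisible.
G + H: effort 3 + 7 = 10 ≤ 18, user value 9 + 13 = 22.
H + F: effort 7 + 11 = 18 ≤ 18, user value 13 + 12 = 25.
Best is H and F with total user value 25.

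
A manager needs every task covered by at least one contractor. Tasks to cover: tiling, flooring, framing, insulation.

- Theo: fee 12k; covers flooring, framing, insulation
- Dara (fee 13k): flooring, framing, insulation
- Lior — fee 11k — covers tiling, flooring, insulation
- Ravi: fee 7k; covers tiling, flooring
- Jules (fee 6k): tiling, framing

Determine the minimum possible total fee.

Choose Lior and Jules: together they cover tiling, flooring, framing, insulation — every task.
Total fee: 11 + 6 = 17.

17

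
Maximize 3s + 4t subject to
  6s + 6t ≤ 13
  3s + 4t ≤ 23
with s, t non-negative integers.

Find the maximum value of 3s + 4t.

8

(s,t)=(0,2): 6·0+6·2=12≤13, 3·0+4·2=8≤23, objective 8.
(s,t)=(1,1): 6·1+6·1=12≤13, 3·1+4·1=7≤23, objective 7.
The best lattice point is (0,2), giving 8.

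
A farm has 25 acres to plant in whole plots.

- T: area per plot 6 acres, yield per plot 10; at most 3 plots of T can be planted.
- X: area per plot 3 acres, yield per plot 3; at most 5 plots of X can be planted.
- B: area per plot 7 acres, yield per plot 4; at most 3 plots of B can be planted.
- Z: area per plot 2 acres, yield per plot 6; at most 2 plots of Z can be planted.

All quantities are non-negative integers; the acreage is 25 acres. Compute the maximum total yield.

45

Z has the best ratio (6/2); taking only Z gives at most 2×6 = 12 (stopped by the supply cap of 2).
Mixing does better — 3×T, 1×X, and 2×Z: area 25 ≤ 25, yield 3·10 + 1·3 + 2·6 = 45.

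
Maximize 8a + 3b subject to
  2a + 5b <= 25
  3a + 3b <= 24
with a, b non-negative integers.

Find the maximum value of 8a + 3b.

64

(a,b)=(8,0): 2·8+5·0=16≤25, 3·8+3·0=24≤24, objective 64.
(a,b)=(7,1): 2·7+5·1=19≤25, 3·7+3·1=24≤24, objective 59.
Maximum is 64 at (a,b)=(8,0).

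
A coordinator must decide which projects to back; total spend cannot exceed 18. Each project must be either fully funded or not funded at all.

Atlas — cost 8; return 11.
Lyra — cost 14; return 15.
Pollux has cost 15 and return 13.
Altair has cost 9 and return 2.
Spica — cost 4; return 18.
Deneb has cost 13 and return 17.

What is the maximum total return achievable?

This is an integer program with binary decision variables.
Take Spica and Deneb: cost 4 + 13 = 17 ≤ 18, return 18 + 17 = 35.
No other feasible combination does better.

35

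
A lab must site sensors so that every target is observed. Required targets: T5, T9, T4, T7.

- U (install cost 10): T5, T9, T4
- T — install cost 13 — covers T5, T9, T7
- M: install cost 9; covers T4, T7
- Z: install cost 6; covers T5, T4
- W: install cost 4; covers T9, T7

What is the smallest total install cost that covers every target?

10

Choose Z and W: together they cover T5, T9, T4, T7 — every target.
Total install cost: 6 + 4 = 10.
No cover costs less than 10.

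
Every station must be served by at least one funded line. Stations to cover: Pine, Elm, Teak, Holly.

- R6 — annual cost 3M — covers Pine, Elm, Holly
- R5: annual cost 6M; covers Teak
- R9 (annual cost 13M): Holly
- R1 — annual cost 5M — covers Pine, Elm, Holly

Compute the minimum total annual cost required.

9

This is a weighted set-cover instance.
Choose R6 and R5: together they cover Pine, Elm, Teak, Holly — every station.
Total annual cost: 3 + 6 = 9.
No cover costs less than 9.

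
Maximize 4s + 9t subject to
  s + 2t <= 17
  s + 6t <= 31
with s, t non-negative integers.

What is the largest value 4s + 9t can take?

71

The continuous relaxation peaks at (10, 3.5) with value 71.50; rounding to a feasible lattice point costs some objective.
(s,t)=(11,3): 1·11+2·3=17≤17, 1·11+6·3=29≤31, objective 71.
(s,t)=(10,3): 1·10+2·3=16≤17, 1·10+6·3=28≤31, objective 67.
No feasible integer point exceeds 71.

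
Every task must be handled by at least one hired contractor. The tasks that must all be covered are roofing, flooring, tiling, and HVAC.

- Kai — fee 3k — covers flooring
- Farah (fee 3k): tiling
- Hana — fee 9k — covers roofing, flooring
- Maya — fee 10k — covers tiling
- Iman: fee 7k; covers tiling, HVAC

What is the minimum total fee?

16

The greedy cost-per-new-task heuristic would pick Kai, Farah, Iman, and Hana for 22, but a cheaper cover exists.
Choose Hana and Iman: together they cover roofing, flooring, tiling, HVAC — every task.
Total fee: 9 + 7 = 16.
No cover costs less than 16.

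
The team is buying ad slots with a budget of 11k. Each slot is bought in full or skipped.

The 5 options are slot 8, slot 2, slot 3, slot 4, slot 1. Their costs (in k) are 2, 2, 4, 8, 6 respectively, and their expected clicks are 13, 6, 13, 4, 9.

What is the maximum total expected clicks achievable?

32

This is a 0-1 knapsack instance.
slot 8 + slot 2 + slot 3: cost 2 + 2 + 4 = 8 ≤ 11, expected clicks 13 + 6 + 13 = 32.
slot 8 + slot 2 + slot 1: cost 2 + 2 + 6 = 10 ≤ 11, expected clicks 13 + 6 + 9 = 28.
Best is slot 8, slot 2, and slot 3 with total expected clicks 32.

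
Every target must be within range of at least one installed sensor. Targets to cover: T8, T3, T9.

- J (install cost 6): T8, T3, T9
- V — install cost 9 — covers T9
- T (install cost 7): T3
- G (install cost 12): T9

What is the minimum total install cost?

6

J alone covers T8, T3, T9 — every target.
Total install cost: 6.
No cover costs less than 6.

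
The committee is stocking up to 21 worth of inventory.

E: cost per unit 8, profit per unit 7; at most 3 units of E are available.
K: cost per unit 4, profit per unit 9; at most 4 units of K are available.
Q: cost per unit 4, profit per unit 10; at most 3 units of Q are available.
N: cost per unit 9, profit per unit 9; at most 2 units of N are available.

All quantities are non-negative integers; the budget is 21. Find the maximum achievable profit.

Take 2×K and 3×Q: cost 20 ≤ 21, profit 2·9 + 3·10 = 48.
Q has the best ratio (10/4) and is taken to its limit of 3; remaining capacity is filled optimally with the others.

48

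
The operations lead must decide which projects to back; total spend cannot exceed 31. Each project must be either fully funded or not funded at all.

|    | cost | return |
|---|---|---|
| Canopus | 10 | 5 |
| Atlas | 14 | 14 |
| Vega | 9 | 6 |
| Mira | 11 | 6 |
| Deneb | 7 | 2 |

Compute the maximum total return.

Take Atlas, Vega, and Deneb: cost 14 + 9 + 7 = 30 ≤ 31, return 14 + 6 + 2 = 22.
No other feasible combination does better.

22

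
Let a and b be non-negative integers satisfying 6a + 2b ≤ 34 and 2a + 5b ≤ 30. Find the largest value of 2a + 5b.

30

(a,b)=(0,6): 6·0+2·6=12≤34, 2·0+5·6=30≤30, objective 30.
(a,b)=(1,5): 6·1+2·5=16≤34, 2·1+5·5=27≤30, objective 27.
(a,b)=(0,5): 6·0+2·5=10≤34, 2·0+5·5=25≤30, objective 25.
Maximum is 30 at (a,b)=(0,6).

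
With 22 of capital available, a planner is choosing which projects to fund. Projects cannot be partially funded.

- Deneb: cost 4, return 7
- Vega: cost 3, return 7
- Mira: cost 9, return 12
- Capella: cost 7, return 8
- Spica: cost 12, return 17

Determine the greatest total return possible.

32

Take Vega, Capella, and Spica: cost 3 + 7 + 12 = 22 ≤ 22, return 7 + 8 + 17 = 32.
No other feasible combination does better.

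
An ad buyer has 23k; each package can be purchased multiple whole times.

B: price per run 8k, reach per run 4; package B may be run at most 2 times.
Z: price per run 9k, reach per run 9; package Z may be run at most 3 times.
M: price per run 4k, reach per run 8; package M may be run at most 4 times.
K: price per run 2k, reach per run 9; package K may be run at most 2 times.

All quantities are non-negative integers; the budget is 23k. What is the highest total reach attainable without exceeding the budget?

50

4×M and 2×K: price 20 ≤ 23, reach 4·8 + 2·9 = 50.
1×Z, 2×M, and 2×K: price 21 ≤ 23, reach 1·9 + 2·8 + 2·9 = 43.
Best is 50.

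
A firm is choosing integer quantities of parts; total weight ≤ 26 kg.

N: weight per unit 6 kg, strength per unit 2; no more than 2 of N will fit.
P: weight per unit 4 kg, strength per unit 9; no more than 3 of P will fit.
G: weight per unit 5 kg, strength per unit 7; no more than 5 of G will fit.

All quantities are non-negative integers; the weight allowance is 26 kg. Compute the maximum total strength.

Take 3×P and 2×G: weight 22 ≤ 26, strength 3·9 + 2·7 = 41.
P has the best ratio (9/4) and is taken to its limit of 3; remaining capacity is filled optimally with the others.

41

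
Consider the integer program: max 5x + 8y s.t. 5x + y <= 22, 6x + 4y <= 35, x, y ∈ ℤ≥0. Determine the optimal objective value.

64

(x,y)=(0,8): 5·0+1·8=8≤22, 6·0+4·8=32≤35, objective 64.
(x,y)=(1,7): 5·1+1·7=12≤22, 6·1+4·7=34≤35, objective 61.
(x,y)=(0,7): 5·0+1·7=7≤22, 6·0+4·7=28≤35, objective 56.
The best lattice point is (0,8), giving 64.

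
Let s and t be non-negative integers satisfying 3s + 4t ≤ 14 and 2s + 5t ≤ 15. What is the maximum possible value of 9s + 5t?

36

(s,t)=(4,0): 3·4+4·0=12≤14, 2·4+5·0=8≤15, objective 36.
(s,t)=(3,1): 3·3+4·1=13≤14, 2·3+5·1=11≤15, objective 32.
The best lattice point is (4,0), giving 36.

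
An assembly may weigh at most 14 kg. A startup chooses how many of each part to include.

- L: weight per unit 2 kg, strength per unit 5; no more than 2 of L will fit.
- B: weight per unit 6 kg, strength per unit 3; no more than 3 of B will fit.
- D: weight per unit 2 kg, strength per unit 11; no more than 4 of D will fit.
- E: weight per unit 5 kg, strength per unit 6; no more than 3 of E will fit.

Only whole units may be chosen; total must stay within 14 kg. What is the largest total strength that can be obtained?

Take 2×L and 4×D: weight 12 ≤ 14, strength 2·5 + 4·11 = 54.
D has the best ratio (11/2) and is taken to its limit of 4; remaining capacity is filled optimally with the others.

54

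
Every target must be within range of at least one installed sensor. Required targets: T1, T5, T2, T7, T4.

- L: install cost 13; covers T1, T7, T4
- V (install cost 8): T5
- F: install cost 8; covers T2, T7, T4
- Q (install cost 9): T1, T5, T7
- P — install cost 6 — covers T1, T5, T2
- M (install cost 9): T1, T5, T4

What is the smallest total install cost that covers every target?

14

Choose F and P: together they cover T1, T5, T2, T7, T4 — every target.
Total install cost: 8 + 6 = 14.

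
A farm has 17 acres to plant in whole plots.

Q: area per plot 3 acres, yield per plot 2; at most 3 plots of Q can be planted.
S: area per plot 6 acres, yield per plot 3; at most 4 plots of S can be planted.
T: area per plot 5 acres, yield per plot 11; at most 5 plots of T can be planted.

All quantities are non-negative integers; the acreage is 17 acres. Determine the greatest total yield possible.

3×T: area 15 ≤ 17, yield 3·11 = 33.
2×Q and 2×T: area 16 ≤ 17, yield 2·2 + 2·11 = 26.
Best is 33.

33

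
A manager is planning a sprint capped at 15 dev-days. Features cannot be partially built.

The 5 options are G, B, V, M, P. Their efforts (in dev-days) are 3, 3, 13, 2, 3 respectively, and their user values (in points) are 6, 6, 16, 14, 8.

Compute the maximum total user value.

Allowing fractional choices, the relaxed optimum would be about 38.9, but features are indivisible.
G + B + M + P: effort 3 + 3 + 2 + 3 = 11 ≤ 15, user value 6 + 6 + 14 + 8 = 34.
V + M: effort 13 + 2 = 15 ≤ 15, user value 16 + 14 = 30.
G + M + P: effort 3 + 2 + 3 = 8 ≤ 15, user value 6 + 14 + 8 = 28.
Best is G, B, M, and P with total user value 34.

34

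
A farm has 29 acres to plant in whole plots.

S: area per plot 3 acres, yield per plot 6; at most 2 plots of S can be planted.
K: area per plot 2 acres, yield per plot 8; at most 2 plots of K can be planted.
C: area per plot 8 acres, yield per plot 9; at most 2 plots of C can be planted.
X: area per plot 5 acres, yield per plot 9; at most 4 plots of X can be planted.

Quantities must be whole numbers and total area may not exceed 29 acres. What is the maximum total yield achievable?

58

1×S, 2×K, and 4×X: area 27 ≤ 29, yield 1·6 + 2·8 + 4·9 = 58.
2×S, 1×K, and 4×X: area 28 ≤ 29, yield 2·6 + 1·8 + 4·9 = 56.
Best is 58.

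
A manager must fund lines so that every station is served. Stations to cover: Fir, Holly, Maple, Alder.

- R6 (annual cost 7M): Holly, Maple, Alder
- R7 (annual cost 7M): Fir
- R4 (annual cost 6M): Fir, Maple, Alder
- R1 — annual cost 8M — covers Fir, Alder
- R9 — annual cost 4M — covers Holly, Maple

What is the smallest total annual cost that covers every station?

10

Choose R4 and R9: together they cover Fir, Holly, Maple, Alder — every station.
Total annual cost: 6 + 4 = 10.
No cover costs less than 10.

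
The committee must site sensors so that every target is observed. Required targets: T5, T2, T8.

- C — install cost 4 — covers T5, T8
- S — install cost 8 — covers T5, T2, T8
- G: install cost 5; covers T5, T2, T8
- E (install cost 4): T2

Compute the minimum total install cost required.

5

G alone covers T5, T2, T8 — every target.
Total install cost: 5.
No cover costs less than 5.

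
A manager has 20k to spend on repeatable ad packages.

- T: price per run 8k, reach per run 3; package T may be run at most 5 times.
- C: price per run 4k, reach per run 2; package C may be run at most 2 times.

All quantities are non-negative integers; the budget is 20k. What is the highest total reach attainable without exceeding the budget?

8

C has the best ratio (2/4); taking only C gives at most 2×2 = 4 (stopped by the supply cap of 2).
Mixing does better — 2×T and 1×C: price 20 ≤ 20, reach 2·3 + 1·2 = 8.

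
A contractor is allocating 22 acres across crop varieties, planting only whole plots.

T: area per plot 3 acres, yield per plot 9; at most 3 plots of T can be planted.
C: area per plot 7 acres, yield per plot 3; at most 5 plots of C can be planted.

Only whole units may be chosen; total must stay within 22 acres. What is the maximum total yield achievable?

30

T has the best ratio (9/3); taking only T gives at most 3×9 = 27 (stopped by the supply cap of 3).
Mixing does better — 3×T and 1×C: area 16 ≤ 22, yield 3·9 + 1·3 = 30.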